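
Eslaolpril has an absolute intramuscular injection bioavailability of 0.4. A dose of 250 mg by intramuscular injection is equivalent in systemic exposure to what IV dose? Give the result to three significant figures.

D_iv = 100 mg

Systemic exposure from an extravascular dose = F × D_ev, so the equivalent IV dose is F × D_ev.
D_iv = F × D_ev = 0.4 × 250 = 100 mg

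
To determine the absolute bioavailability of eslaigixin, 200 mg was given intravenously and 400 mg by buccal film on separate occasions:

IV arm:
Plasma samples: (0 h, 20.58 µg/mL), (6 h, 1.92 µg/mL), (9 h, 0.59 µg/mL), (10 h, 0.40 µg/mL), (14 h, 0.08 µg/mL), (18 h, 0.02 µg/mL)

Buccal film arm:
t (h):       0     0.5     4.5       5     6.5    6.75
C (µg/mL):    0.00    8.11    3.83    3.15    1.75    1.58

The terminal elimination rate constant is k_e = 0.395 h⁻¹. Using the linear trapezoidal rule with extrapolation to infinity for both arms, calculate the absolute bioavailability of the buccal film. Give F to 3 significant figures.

F = 0.245

Trapezoidal AUC_0→18 (IV):
  [0→6]: (20.58+1.92)/2 × 6 = 67.5
  [6→9]: (1.92+0.59)/2 × 3 = 3.765
  [9→10]: (0.59+0.40)/2 × 1 = 0.495
  [10→14]: (0.40+0.08)/2 × 4 = 0.96
  [14→18]: (0.08+0.02)/2 × 4 = 0.2
  Sum = 72.92 µg/mL·h
IV tail: 0.02/0.395 = 0.051; AUC_iv,0→∞ = 72.92 + 0.051 = 72.971 µg/mL·h
Trapezoidal AUC_0→6.75 (buccal film):
  [0→0.5]: (0.00+8.11)/2 × 0.5 = 2.0275
  [0.5→4.5]: (8.11+3.83)/2 × 4 = 23.88
  [4.5→5]: (3.83+3.15)/2 × 0.5 = 1.745
  [5→6.5]: (3.15+1.75)/2 × 1.5 = 3.675
  [6.5→6.75]: (1.75+1.58)/2 × 0.25 = 0.41625
  Sum = 31.74375 µg/mL·h
buccal film tail: 1.58/0.395 = 4.000; AUC_ev,0→∞ = 31.74375 + 4.000 = 35.74375 µg/mL·h
F = (AUC_ev/D_ev)/(AUC_iv/D_iv) = (35.74375/400)/(72.971/200) = 0.089359375/0.364855 = 0.2449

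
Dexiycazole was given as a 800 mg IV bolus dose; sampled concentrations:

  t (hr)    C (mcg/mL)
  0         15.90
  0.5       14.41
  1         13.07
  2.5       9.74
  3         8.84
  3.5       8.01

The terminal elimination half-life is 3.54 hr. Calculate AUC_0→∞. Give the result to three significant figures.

AUC = 81.3 mcg/mL·hr

Trapezoidal AUC_0→3.5:
  [0→0.5]: (15.90+14.41)/2 × 0.5 = 7.5775
  [0.5→1]: (14.41+13.07)/2 × 0.5 = 6.87
  [1→2.5]: (13.07+9.74)/2 × 1.5 = 17.1075
  [2.5→3]: (9.74+8.84)/2 × 0.5 = 4.645
  [3→3.5]: (8.84+8.01)/2 × 0.5 = 4.2125
  Sum = 40.4125 mcg/mL·hr
k_e = ln2 / t½ = 0.693147 / 3.54 = 0.1958 hr^-1
Extrapolated tail: C_last / k_e = 8.01 / 0.1958 = 40.909
AUC_0→∞ = 40.4125 + 40.909 = 81.3215 mcg/mL·hr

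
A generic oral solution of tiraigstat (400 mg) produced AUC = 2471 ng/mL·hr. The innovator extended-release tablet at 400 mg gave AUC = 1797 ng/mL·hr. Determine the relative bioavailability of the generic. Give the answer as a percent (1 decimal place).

F_rel = 137.5%

F_rel = (AUC_test/D_test) / (AUC_ref/D_ref)
      = (2471/400) / (1797/400)
      = 6.1775 / 4.4925 = 1.3751 = 137.51%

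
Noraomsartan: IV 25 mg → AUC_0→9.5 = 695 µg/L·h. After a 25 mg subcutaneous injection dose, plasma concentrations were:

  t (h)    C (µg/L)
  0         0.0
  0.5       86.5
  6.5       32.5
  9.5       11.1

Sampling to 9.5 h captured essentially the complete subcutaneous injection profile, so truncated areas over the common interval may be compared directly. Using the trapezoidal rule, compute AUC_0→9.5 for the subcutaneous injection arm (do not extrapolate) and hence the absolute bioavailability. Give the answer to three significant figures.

F = 0.639

Trapezoidal AUC_0→9.5 (subcutaneous injection):
  [0→0.5]: (0.0+86.5)/2 × 0.5 = 21.625
  [0.5→6.5]: (86.5+32.5)/2 × 6 = 357.0
  [6.5→9.5]: (32.5+11.1)/2 × 3 = 65.4
  Sum = 444.025 µg/L·h
F = (AUC_ev/D_ev)/(AUC_iv/D_iv) = (444.025/25)/(695/25) = 17.761/27.8 = 0.6389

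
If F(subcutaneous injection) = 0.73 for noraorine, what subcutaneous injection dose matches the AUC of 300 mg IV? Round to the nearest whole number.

D_subcutaneous = 411 mg

For equal systemic exposure: F × D_ev = D_iv
D_ev = D_iv / F = 300 / 0.73 = 410.959 mg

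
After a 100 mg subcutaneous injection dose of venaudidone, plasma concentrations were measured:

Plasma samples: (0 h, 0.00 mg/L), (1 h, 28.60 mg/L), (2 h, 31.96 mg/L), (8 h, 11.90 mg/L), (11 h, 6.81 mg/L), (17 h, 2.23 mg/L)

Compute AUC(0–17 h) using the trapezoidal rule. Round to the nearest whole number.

AUC = 231 mg/L·h

Trapezoidal AUC_0→17:
  [0→1]: (0.00+28.60)/2 × 1 = 14.3
  [1→2]: (28.60+31.96)/2 × 1 = 30.28
  [2→8]: (31.96+11.90)/2 × 6 = 131.58
  [8→11]: (11.90+6.81)/2 × 3 = 28.065
  [11→17]: (6.81+2.23)/2 × 6 = 27.12
  Sum = 231.345 mg/L·h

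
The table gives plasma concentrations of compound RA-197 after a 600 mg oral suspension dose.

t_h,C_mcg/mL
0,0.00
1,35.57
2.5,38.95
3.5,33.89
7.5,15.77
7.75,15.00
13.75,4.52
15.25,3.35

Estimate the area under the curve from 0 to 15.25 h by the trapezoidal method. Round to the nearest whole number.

AUC = 278 mcg/mL·h

Trapezoidal AUC_0→15.25:
  [0→1]: (0.00+35.57)/2 × 1 = 17.785
  [1→2.5]: (35.57+38.95)/2 × 1.5 = 55.89
  [2.5→3.5]: (38.95+33.89)/2 × 1 = 36.42
  [3.5→7.5]: (33.89+15.77)/2 × 4 = 99.32
  [7.5→7.75]: (15.77+15.00)/2 × 0.25 = 3.84625
  [7.75→13.75]: (15.00+4.52)/2 × 6 = 58.56
  [13.75→15.25]: (4.52+3.35)/2 × 1.5 = 5.9025
  Sum = 277.72375 mcg/mL·h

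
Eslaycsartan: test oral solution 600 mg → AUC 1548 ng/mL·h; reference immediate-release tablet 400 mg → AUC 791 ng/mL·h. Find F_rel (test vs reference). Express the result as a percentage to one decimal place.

F_rel = (AUC_test/D_test) / (AUC_ref/D_ref)
      = (1548/600) / (791/400)
      = 2.58 / 1.9775 = 1.3047 = 130.47%

F_rel = 130.5%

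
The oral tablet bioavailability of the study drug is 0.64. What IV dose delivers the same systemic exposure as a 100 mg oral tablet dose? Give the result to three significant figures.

Systemic exposure from an extravascular dose = F × D_ev, so the equivalent IV dose is F × D_ev.
D_iv = F × D_ev = 0.64 × 100 = 64 mg

D_iv = 64.0 mg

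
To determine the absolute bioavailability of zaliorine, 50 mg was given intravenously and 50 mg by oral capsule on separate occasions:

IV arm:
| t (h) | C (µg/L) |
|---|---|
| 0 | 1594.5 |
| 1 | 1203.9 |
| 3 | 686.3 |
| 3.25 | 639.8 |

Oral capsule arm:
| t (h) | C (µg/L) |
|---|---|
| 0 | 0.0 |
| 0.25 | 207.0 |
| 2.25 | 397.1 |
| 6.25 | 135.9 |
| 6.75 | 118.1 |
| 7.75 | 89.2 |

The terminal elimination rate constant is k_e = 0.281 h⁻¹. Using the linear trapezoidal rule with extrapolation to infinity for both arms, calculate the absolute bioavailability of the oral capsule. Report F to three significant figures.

Trapezoidal AUC_0→3.25 (IV):
  [0→1]: (1594.5+1203.9)/2 × 1 = 1399.2
  [1→3]: (1203.9+686.3)/2 × 2 = 1890.2
  [3→3.25]: (686.3+639.8)/2 × 0.25 = 165.7625
  Sum = 3455.1625 µg/L·h
IV tail: 639.8/0.281 = 2276.868; AUC_iv,0→∞ = 3455.1625 + 2276.868 = 5732.0305 µg/L·h
Trapezoidal AUC_0→7.75 (oral capsule):
  [0→0.25]: (0.0+207.0)/2 × 0.25 = 25.875
  [0.25→2.25]: (207.0+397.1)/2 × 2 = 604.1
  [2.25→6.25]: (397.1+135.9)/2 × 4 = 1066.0
  [6.25→6.75]: (135.9+118.1)/2 × 0.5 = 63.5
  [6.75→7.75]: (118.1+89.2)/2 × 1 = 103.65
  Sum = 1863.125 µg/L·h
oral capsule tail: 89.2/0.281 = 317.438; AUC_ev,0→∞ = 1863.125 + 317.438 = 2180.563 µg/L·h
F = (AUC_ev/D_ev)/(AUC_iv/D_iv) = (2180.563/50)/(5732.0305/50) = 43.61126/114.64061 = 0.3804

F = 0.380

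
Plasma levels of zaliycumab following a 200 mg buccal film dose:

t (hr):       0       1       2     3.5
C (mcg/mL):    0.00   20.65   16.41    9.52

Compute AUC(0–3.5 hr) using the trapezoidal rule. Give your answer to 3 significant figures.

AUC = 48.3 mcg/mL·hr

Trapezoidal AUC_0→3.5:
  [0→1]: (0.00+20.65)/2 × 1 = 10.325
  [1→2]: (20.65+16.41)/2 × 1 = 18.53
  [2→3.5]: (16.41+9.52)/2 × 1.5 = 19.4475
  Sum = 48.3025 mcg/mL·hr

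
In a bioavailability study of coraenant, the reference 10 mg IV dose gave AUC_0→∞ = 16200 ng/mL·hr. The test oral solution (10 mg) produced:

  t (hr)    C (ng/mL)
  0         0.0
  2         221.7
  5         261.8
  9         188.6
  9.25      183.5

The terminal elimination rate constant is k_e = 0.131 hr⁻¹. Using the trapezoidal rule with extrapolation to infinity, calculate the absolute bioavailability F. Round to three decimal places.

F = 0.203

Trapezoidal AUC_0→9.25 (oral solution):
  [0→2]: (0.0+221.7)/2 × 2 = 221.7
  [2→5]: (221.7+261.8)/2 × 3 = 725.25
  [5→9]: (261.8+188.6)/2 × 4 = 900.8
  [9→9.25]: (188.6+183.5)/2 × 0.25 = 46.5125
  Sum = 1894.2625 ng/mL·hr
Tail: C_last/k_e = 183.5/0.131 = 1400.763
AUC_0→∞ (oral solution) = 1894.2625 + 1400.763 = 3295.0255 ng/mL·hr
F = (AUC_ev/D_ev)/(AUC_iv/D_iv) = (3295.0255/10)/(16200/10) = 329.50255/1620 = 0.2034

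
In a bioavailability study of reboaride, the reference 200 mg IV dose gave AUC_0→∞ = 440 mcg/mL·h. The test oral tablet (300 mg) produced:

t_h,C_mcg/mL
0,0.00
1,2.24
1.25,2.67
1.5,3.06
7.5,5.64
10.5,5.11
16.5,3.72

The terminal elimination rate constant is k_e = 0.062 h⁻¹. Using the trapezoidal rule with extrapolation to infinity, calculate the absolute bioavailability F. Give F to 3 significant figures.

F = 0.199

Trapezoidal AUC_0→16.5 (oral tablet):
  [0→1]: (0.00+2.24)/2 × 1 = 1.12
  [1→1.25]: (2.24+2.67)/2 × 0.25 = 0.61375
  [1.25→1.5]: (2.67+3.06)/2 × 0.25 = 0.71625
  [1.5→7.5]: (3.06+5.64)/2 × 6 = 26.1
  [7.5→10.5]: (5.64+5.11)/2 × 3 = 16.125
  [10.5→16.5]: (5.11+3.72)/2 × 6 = 26.49
  Sum = 71.165 mcg/mL·h
Tail: C_last/k_e = 3.72/0.062 = 60.000
AUC_0→∞ (oral tablet) = 71.165 + 60.000 = 131.165 mcg/mL·h
F = (AUC_ev/D_ev)/(AUC_iv/D_iv) = (131.165/300)/(440/200) = 0.437217/2.2 = 0.1987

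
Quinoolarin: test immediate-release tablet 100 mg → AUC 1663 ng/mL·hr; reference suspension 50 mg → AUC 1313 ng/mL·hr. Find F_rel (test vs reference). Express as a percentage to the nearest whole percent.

F_rel = 63%

F_rel = (AUC_test/D_test) / (AUC_ref/D_ref)
      = (1663/100) / (1313/50)
      = 16.63 / 26.26 = 0.6333 = 63.33%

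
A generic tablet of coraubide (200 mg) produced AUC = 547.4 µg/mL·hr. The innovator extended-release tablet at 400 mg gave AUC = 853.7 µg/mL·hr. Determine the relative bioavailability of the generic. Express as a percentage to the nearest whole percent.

F_rel = (AUC_test/D_test) / (AUC_ref/D_ref)
      = (547.4/200) / (853.7/400)
      = 2.737 / 2.13425 = 1.2824 = 128.24%

F_rel = 128%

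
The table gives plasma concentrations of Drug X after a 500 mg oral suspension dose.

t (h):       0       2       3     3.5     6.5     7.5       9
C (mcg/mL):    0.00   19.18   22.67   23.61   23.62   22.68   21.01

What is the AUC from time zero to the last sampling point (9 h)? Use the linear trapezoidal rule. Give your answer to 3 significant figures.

Trapezoidal AUC_0→9:
  [0→2]: (0.00+19.18)/2 × 2 = 19.18
  [2→3]: (19.18+22.67)/2 × 1 = 20.925
  [3→3.5]: (22.67+23.61)/2 × 0.5 = 11.57
  [3.5→6.5]: (23.61+23.62)/2 × 3 = 70.845
  [6.5→7.5]: (23.62+22.68)/2 × 1 = 23.15
  [7.5→9]: (22.68+21.01)/2 × 1.5 = 32.7675
  Sum = 178.4375 mcg/mL·h

AUC = 178 mcg/mL·h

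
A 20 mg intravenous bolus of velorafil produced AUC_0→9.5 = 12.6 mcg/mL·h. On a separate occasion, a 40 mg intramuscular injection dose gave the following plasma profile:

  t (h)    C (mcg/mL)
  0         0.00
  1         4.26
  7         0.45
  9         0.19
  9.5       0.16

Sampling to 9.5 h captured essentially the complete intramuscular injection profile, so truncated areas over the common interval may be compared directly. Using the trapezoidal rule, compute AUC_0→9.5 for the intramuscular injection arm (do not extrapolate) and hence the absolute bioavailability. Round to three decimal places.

Trapezoidal AUC_0→9.5 (intramuscular injection):
  [0→1]: (0.00+4.26)/2 × 1 = 2.13
  [1→7]: (4.26+0.45)/2 × 6 = 14.13
  [7→9]: (0.45+0.19)/2 × 2 = 0.64
  [9→9.5]: (0.19+0.16)/2 × 0.5 = 0.0875
  Sum = 16.9875 mcg/mL·h
F = (AUC_ev/D_ev)/(AUC_iv/D_iv) = (16.9875/40)/(12.6/20) = 0.4246875/0.63 = 0.6741

F = 0.674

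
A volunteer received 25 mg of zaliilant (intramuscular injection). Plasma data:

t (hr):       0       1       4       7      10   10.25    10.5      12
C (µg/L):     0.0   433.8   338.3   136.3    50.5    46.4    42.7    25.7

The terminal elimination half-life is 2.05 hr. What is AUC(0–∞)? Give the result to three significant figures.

Trapezoidal AUC_0→12:
  [0→1]: (0.0+433.8)/2 × 1 = 216.9
  [1→4]: (433.8+338.3)/2 × 3 = 1158.15
  [4→7]: (338.3+136.3)/2 × 3 = 711.9
  [7→10]: (136.3+50.5)/2 × 3 = 280.2
  [10→10.25]: (50.5+46.4)/2 × 0.25 = 12.1125
  [10.25→10.5]: (46.4+42.7)/2 × 0.25 = 11.1375
  [10.5→12]: (42.7+25.7)/2 × 1.5 = 51.3
  Sum = 2441.7 µg/L·hr
k_e = ln2 / t½ = 0.693147 / 2.05 = 0.3381 hr^-1
Extrapolated tail: C_last / k_e = 25.7 / 0.3381 = 76.013
AUC_0→∞ = 2441.7 + 76.013 = 2517.713 µg/L·hr

AUC = 2520 µg/L·hr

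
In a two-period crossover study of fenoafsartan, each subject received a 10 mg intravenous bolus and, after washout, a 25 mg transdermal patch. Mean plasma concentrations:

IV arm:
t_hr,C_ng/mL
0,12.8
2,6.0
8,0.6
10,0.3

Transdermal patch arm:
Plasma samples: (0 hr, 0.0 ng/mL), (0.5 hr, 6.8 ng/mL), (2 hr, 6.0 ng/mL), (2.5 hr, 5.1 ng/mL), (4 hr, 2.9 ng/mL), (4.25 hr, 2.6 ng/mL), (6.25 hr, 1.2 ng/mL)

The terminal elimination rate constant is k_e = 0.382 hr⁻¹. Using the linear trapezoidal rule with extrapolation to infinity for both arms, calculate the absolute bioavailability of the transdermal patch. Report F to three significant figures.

F = 0.275

Trapezoidal AUC_0→10 (IV):
  [0→2]: (12.8+6.0)/2 × 2 = 18.8
  [2→8]: (6.0+0.6)/2 × 6 = 19.8
  [8→10]: (0.6+0.3)/2 × 2 = 0.9
  Sum = 39.5 ng/mL·hr
IV tail: 0.3/0.382 = 0.785; AUC_iv,0→∞ = 39.5 + 0.785 = 40.285 ng/mL·hr
Trapezoidal AUC_0→6.25 (transdermal patch):
  [0→0.5]: (0.0+6.8)/2 × 0.5 = 1.7
  [0.5→2]: (6.8+6.0)/2 × 1.5 = 9.6
  [2→2.5]: (6.0+5.1)/2 × 0.5 = 2.775
  [2.5→4]: (5.1+2.9)/2 × 1.5 = 6.0
  [4→4.25]: (2.9+2.6)/2 × 0.25 = 0.6875
  [4.25→6.25]: (2.6+1.2)/2 × 2 = 3.8
  Sum = 24.5625 ng/mL·hr
transdermal patch tail: 1.2/0.382 = 3.141; AUC_ev,0→∞ = 24.5625 + 3.141 = 27.7035 ng/mL·hr
F = (AUC_ev/D_ev)/(AUC_iv/D_iv) = (27.7035/25)/(40.285/10) = 1.10814/4.0285 = 0.2751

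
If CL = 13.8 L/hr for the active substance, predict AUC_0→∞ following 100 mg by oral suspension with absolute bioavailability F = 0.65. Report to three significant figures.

AUC = 4.71 mg/L·hr

AUC_0→∞ = F × Dose / CL
        = 0.65 × 100 / 13.8 = 4.71014 mg/L·hr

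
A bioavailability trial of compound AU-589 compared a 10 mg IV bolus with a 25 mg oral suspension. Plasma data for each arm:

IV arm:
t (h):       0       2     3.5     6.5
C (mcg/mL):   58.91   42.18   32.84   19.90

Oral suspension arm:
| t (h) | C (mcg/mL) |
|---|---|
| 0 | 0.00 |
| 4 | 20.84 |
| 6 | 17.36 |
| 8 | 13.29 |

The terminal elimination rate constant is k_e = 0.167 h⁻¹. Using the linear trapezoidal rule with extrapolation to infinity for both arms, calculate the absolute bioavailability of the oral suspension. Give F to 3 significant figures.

Trapezoidal AUC_0→6.5 (IV):
  [0→2]: (58.91+42.18)/2 × 2 = 101.09
  [2→3.5]: (42.18+32.84)/2 × 1.5 = 56.265
  [3.5→6.5]: (32.84+19.90)/2 × 3 = 79.11
  Sum = 236.465 mcg/mL·h
IV tail: 19.90/0.167 = 119.162; AUC_iv,0→∞ = 236.465 + 119.162 = 355.627 mcg/mL·h
Trapezoidal AUC_0→8 (oral suspension):
  [0→4]: (0.00+20.84)/2 × 4 = 41.68
  [4→6]: (20.84+17.36)/2 × 2 = 38.2
  [6→8]: (17.36+13.29)/2 × 2 = 30.65
  Sum = 110.53 mcg/mL·h
oral suspension tail: 13.29/0.167 = 79.581; AUC_ev,0→∞ = 110.53 + 79.581 = 190.111 mcg/mL·h
F = (AUC_ev/D_ev)/(AUC_iv/D_iv) = (190.111/25)/(355.627/10) = 7.60444/35.5627 = 0.2138

F = 0.214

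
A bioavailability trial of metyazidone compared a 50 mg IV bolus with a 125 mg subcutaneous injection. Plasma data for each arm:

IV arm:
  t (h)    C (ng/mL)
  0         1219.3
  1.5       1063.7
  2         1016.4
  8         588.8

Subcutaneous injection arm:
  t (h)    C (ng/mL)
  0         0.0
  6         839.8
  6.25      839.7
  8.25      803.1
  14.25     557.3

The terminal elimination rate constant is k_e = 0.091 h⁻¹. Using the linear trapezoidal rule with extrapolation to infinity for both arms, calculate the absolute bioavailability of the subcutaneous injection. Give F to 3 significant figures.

F = 0.431

Trapezoidal AUC_0→8 (IV):
  [0→1.5]: (1219.3+1063.7)/2 × 1.5 = 1712.25
  [1.5→2]: (1063.7+1016.4)/2 × 0.5 = 520.025
  [2→8]: (1016.4+588.8)/2 × 6 = 4815.6
  Sum = 7047.875 ng/mL·h
IV tail: 588.8/0.091 = 6470.330; AUC_iv,0→∞ = 7047.875 + 6470.330 = 13518.205 ng/mL·h
Trapezoidal AUC_0→14.25 (subcutaneous injection):
  [0→6]: (0.0+839.8)/2 × 6 = 2519.4
  [6→6.25]: (839.8+839.7)/2 × 0.25 = 209.9375
  [6.25→8.25]: (839.7+803.1)/2 × 2 = 1642.8
  [8.25→14.25]: (803.1+557.3)/2 × 6 = 4081.2
  Sum = 8453.3375 ng/mL·h
subcutaneous injection tail: 557.3/0.091 = 6124.176; AUC_ev,0→∞ = 8453.3375 + 6124.176 = 14577.5135 ng/mL·h
F = (AUC_ev/D_ev)/(AUC_iv/D_iv) = (14577.5135/125)/(13518.205/50) = 116.62/270.3641 = 0.4313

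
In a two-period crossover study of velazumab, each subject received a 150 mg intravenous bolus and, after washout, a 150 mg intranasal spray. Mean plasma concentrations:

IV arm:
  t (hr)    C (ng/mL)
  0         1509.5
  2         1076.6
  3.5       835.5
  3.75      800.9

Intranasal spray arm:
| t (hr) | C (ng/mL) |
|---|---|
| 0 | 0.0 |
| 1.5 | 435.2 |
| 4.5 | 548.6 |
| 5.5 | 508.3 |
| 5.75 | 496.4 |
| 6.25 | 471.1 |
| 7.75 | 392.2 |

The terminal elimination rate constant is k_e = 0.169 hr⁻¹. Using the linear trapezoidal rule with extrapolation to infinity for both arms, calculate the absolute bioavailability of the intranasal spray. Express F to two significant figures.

F = 0.63

Trapezoidal AUC_0→3.75 (IV):
  [0→2]: (1509.5+1076.6)/2 × 2 = 2586.1
  [2→3.5]: (1076.6+835.5)/2 × 1.5 = 1434.075
  [3.5→3.75]: (835.5+800.9)/2 × 0.25 = 204.55
  Sum = 4224.725 ng/mL·hr
IV tail: 800.9/0.169 = 4739.053; AUC_iv,0→∞ = 4224.725 + 4739.053 = 8963.778 ng/mL·hr
Trapezoidal AUC_0→7.75 (intranasal spray):
  [0→1.5]: (0.0+435.2)/2 × 1.5 = 326.4
  [1.5→4.5]: (435.2+548.6)/2 × 3 = 1475.7
  [4.5→5.5]: (548.6+508.3)/2 × 1 = 528.45
  [5.5→5.75]: (508.3+496.4)/2 × 0.25 = 125.5875
  [5.75→6.25]: (496.4+471.1)/2 × 0.5 = 241.875
  [6.25→7.75]: (471.1+392.2)/2 × 1.5 = 647.475
  Sum = 3345.4875 ng/mL·hr
intranasal spray tail: 392.2/0.169 = 2320.710; AUC_ev,0→∞ = 3345.4875 + 2320.710 = 5666.1975 ng/mL·hr
F = (AUC_ev/D_ev)/(AUC_iv/D_iv) = (5666.1975/150)/(8963.778/150) = 37.77465/59.75852 = 0.6321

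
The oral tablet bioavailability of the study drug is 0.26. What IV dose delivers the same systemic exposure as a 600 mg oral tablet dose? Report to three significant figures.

Systemic exposure from an extravascular dose = F × D_ev, so the equivalent IV dose is F × D_ev.
D_iv = F × D_ev = 0.26 × 600 = 156 mg

D_iv = 156 mg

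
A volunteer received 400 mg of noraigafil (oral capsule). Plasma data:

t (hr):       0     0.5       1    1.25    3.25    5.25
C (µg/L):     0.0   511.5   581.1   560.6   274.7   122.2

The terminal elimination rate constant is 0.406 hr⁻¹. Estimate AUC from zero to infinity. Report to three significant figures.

AUC = 2080 µg/L·hr

Trapezoidal AUC_0→5.25:
  [0→0.5]: (0.0+511.5)/2 × 0.5 = 127.875
  [0.5→1]: (511.5+581.1)/2 × 0.5 = 273.15
  [1→1.25]: (581.1+560.6)/2 × 0.25 = 142.7125
  [1.25→3.25]: (560.6+274.7)/2 × 2 = 835.3
  [3.25→5.25]: (274.7+122.2)/2 × 2 = 396.9
  Sum = 1775.9375 µg/L·hr
Extrapolated tail: C_last / k_e = 122.2 / 0.406 = 300.985
AUC_0→∞ = 1775.9375 + 300.985 = 2076.9225 µg/L·hr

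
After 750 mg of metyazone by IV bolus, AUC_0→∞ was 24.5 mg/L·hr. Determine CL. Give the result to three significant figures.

CL = Dose_iv / AUC_0→∞
   = 750 / 24.5 = 30.6122 L/hr

CL = 30.6 L/hr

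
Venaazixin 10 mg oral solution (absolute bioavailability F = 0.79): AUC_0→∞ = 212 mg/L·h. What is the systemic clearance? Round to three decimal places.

CL = 0.037 L/h

CL = F × Dose / AUC_0→∞
   = 0.79 × 10 / 212 = 0.0372642 L/h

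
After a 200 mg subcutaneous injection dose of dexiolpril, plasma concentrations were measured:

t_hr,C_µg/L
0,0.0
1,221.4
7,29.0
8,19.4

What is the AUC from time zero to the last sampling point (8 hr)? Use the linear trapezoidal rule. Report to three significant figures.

Trapezoidal AUC_0→8:
  [0→1]: (0.0+221.4)/2 × 1 = 110.7
  [1→7]: (221.4+29.0)/2 × 6 = 751.2
  [7→8]: (29.0+19.4)/2 × 1 = 24.2
  Sum = 886.1 µg/L·hr

AUC = 886 µg/L·hr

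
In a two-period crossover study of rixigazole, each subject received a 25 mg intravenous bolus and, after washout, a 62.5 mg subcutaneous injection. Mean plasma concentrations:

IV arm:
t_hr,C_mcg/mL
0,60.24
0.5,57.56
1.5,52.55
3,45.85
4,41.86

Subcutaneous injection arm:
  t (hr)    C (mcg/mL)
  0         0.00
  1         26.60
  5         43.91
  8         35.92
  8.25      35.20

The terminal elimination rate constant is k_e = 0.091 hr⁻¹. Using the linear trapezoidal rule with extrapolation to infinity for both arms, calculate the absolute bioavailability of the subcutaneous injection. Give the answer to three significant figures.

Trapezoidal AUC_0→4 (IV):
  [0→0.5]: (60.24+57.56)/2 × 0.5 = 29.45
  [0.5→1.5]: (57.56+52.55)/2 × 1 = 55.055
  [1.5→3]: (52.55+45.85)/2 × 1.5 = 73.8
  [3→4]: (45.85+41.86)/2 × 1 = 43.855
  Sum = 202.16 mcg/mL·hr
IV tail: 41.86/0.091 = 460.000; AUC_iv,0→∞ = 202.16 + 460.000 = 662.16 mcg/mL·hr
Trapezoidal AUC_0→8.25 (subcutaneous injection):
  [0→1]: (0.00+26.60)/2 × 1 = 13.3
  [1→5]: (26.60+43.91)/2 × 4 = 141.02
  [5→8]: (43.91+35.92)/2 × 3 = 119.745
  [8→8.25]: (35.92+35.20)/2 × 0.25 = 8.89
  Sum = 282.955 mcg/mL·hr
subcutaneous injection tail: 35.20/0.091 = 386.813; AUC_ev,0→∞ = 282.955 + 386.813 = 669.768 mcg/mL·hr
F = (AUC_ev/D_ev)/(AUC_iv/D_iv) = (669.768/62.5)/(662.16/25) = 10.716288/26.4864 = 0.4046

F = 0.405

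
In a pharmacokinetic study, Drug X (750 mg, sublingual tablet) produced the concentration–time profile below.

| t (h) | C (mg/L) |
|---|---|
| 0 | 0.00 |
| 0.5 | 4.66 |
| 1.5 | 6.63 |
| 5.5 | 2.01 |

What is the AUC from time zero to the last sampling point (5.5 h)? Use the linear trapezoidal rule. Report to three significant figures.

AUC = 24.1 mg/L·h

Trapezoidal AUC_0→5.5:
  [0→0.5]: (0.00+4.66)/2 × 0.5 = 1.165
  [0.5→1.5]: (4.66+6.63)/2 × 1 = 5.645
  [1.5→5.5]: (6.63+2.01)/2 × 4 = 17.28
  Sum = 24.09 mg/L·h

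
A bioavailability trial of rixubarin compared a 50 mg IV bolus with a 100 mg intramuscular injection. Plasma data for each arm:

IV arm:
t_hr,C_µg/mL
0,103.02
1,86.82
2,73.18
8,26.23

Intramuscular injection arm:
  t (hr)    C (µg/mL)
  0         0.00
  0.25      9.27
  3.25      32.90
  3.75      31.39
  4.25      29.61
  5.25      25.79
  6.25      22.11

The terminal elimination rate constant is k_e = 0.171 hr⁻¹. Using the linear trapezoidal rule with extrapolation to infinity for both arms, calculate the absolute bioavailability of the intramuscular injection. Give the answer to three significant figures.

Trapezoidal AUC_0→8 (IV):
  [0→1]: (103.02+86.82)/2 × 1 = 94.92
  [1→2]: (86.82+73.18)/2 × 1 = 80.0
  [2→8]: (73.18+26.23)/2 × 6 = 298.23
  Sum = 473.15 µg/mL·hr
IV tail: 26.23/0.171 = 153.392; AUC_iv,0→∞ = 473.15 + 153.392 = 626.542 µg/mL·hr
Trapezoidal AUC_0→6.25 (intramuscular injection):
  [0→0.25]: (0.00+9.27)/2 × 0.25 = 1.15875
  [0.25→3.25]: (9.27+32.90)/2 × 3 = 63.255
  [3.25→3.75]: (32.90+31.39)/2 × 0.5 = 16.0725
  [3.75→4.25]: (31.39+29.61)/2 × 0.5 = 15.25
  [4.25→5.25]: (29.61+25.79)/2 × 1 = 27.7
  [5.25→6.25]: (25.79+22.11)/2 × 1 = 23.95
  Sum = 147.38625 µg/mL·hr
intramuscular injection tail: 22.11/0.171 = 129.298; AUC_ev,0→∞ = 147.38625 + 129.298 = 276.68425 µg/mL·hr
F = (AUC_ev/D_ev)/(AUC_iv/D_iv) = (276.68425/100)/(626.542/50) = 2.7668425/12.53084 = 0.2208

F = 0.221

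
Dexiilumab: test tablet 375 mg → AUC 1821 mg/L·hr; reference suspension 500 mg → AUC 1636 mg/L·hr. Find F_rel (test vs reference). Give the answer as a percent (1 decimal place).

F_rel = (AUC_test/D_test) / (AUC_ref/D_ref)
      = (1821/375) / (1636/500)
      = 4.856 / 3.272 = 1.4841 = 148.41%

F_rel = 148.4%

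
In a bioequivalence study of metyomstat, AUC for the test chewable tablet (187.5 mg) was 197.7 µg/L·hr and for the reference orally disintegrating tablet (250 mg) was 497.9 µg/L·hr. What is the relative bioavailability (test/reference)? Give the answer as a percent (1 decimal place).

F_rel = (AUC_test/D_test) / (AUC_ref/D_ref)
      = (197.7/187.5) / (497.9/250)
      = 1.0544 / 1.9916 = 0.5294 = 52.94%

F_rel = 52.9%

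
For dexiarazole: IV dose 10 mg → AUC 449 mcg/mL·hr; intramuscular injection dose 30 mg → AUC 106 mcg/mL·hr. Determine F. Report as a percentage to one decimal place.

F = 7.9%

F = (AUC_ev / D_ev) / (AUC_iv / D_iv)
  = (106/30) / (449/10)
  = 3.53333 / 44.9 = 0.0787
  = 7.87%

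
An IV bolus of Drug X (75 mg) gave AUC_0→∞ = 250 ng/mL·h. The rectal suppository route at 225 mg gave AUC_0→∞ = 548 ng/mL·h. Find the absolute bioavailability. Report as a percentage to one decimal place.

F = (AUC_ev / D_ev) / (AUC_iv / D_iv)
  = (548/225) / (250/75)
  = 2.43556 / 3.33333 = 0.7307
  = 73.07%

F = 73.1%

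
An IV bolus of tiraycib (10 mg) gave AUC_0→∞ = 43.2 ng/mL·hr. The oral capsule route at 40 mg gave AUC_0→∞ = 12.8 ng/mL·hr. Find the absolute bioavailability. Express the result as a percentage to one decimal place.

F = 7.4%

F = (AUC_ev / D_ev) / (AUC_iv / D_iv)
  = (12.8/40) / (43.2/10)
  = 0.32 / 4.32 = 0.0741
  = 7.41%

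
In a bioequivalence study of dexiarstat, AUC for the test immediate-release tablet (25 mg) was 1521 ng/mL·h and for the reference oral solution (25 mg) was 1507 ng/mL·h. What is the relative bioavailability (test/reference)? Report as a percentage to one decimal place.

F_rel = (AUC_test/D_test) / (AUC_ref/D_ref)
      = (1521/25) / (1507/25)
      = 60.84 / 60.28 = 1.0093 = 100.93%

F_rel = 100.9%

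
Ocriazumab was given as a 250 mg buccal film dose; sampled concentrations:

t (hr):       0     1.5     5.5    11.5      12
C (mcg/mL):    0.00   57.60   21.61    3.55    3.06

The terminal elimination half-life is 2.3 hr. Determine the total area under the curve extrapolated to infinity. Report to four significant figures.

AUC = 288.9 mcg/mL·hr

Trapezoidal AUC_0→12:
  [0→1.5]: (0.00+57.60)/2 × 1.5 = 43.2
  [1.5→5.5]: (57.60+21.61)/2 × 4 = 158.42
  [5.5→11.5]: (21.61+3.55)/2 × 6 = 75.48
  [11.5→12]: (3.55+3.06)/2 × 0.5 = 1.6525
  Sum = 278.7525 mcg/mL·hr
k_e = ln2 / t½ = 0.693147 / 2.3 = 0.3014 hr^-1
Extrapolated tail: C_last / k_e = 3.06 / 0.3014 = 10.153
AUC_0→∞ = 278.7525 + 10.153 = 288.9055 mcg/mL·hr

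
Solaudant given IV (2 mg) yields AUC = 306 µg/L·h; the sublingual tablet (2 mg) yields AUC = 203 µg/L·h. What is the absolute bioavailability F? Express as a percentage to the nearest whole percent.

F = 66%

F = (AUC_ev / D_ev) / (AUC_iv / D_iv)
  = (203/2) / (306/2)
  = 101.5 / 153 = 0.6634
  = 66.34%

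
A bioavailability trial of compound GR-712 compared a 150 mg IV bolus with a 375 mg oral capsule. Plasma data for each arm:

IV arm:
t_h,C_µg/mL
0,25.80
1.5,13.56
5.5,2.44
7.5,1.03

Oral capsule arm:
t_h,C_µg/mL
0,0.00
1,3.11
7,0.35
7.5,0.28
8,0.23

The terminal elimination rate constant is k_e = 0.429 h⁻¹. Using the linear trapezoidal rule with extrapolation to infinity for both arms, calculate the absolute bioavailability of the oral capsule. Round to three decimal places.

Trapezoidal AUC_0→7.5 (IV):
  [0→1.5]: (25.80+13.56)/2 × 1.5 = 29.52
  [1.5→5.5]: (13.56+2.44)/2 × 4 = 32.0
  [5.5→7.5]: (2.44+1.03)/2 × 2 = 3.47
  Sum = 64.99 µg/mL·h
IV tail: 1.03/0.429 = 2.401; AUC_iv,0→∞ = 64.99 + 2.401 = 67.391 µg/mL·h
Trapezoidal AUC_0→8 (oral capsule):
  [0→1]: (0.00+3.11)/2 × 1 = 1.555
  [1→7]: (3.11+0.35)/2 × 6 = 10.38
  [7→7.5]: (0.35+0.28)/2 × 0.5 = 0.1575
  [7.5→8]: (0.28+0.23)/2 × 0.5 = 0.1275
  Sum = 12.22 µg/mL·h
oral capsule tail: 0.23/0.429 = 0.536; AUC_ev,0→∞ = 12.22 + 0.536 = 12.756 µg/mL·h
F = (AUC_ev/D_ev)/(AUC_iv/D_iv) = (12.756/375)/(67.391/150) = 0.034016/0.449273 = 0.0757

F = 0.076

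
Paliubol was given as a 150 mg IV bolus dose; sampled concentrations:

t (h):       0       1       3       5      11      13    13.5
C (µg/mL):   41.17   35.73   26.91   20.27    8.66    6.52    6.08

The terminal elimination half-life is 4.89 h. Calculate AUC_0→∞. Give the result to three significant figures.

AUC = 296 µg/mL·h

Trapezoidal AUC_0→13.5:
  [0→1]: (41.17+35.73)/2 × 1 = 38.45
  [1→3]: (35.73+26.91)/2 × 2 = 62.64
  [3→5]: (26.91+20.27)/2 × 2 = 47.18
  [5→11]: (20.27+8.66)/2 × 6 = 86.79
  [11→13]: (8.66+6.52)/2 × 2 = 15.18
  [13→13.5]: (6.52+6.08)/2 × 0.5 = 3.15
  Sum = 253.39 µg/mL·h
k_e = ln2 / t½ = 0.693147 / 4.89 = 0.1417 h^-1
Extrapolated tail: C_last / k_e = 6.08 / 0.1417 = 42.908
AUC_0→∞ = 253.39 + 42.908 = 296.298 µg/mL·h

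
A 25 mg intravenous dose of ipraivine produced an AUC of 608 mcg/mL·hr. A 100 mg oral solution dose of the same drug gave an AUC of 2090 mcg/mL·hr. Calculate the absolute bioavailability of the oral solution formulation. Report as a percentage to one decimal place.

F = (AUC_ev / D_ev) / (AUC_iv / D_iv)
  = (2090/100) / (608/25)
  = 20.9 / 24.32 = 0.8594
  = 85.94%

F = 85.9%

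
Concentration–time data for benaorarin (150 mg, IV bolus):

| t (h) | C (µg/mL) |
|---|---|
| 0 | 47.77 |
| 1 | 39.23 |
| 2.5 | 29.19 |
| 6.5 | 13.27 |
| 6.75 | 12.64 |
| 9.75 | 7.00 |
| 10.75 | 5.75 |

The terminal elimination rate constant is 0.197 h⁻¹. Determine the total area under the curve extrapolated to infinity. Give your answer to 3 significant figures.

Trapezoidal AUC_0→10.75:
  [0→1]: (47.77+39.23)/2 × 1 = 43.5
  [1→2.5]: (39.23+29.19)/2 × 1.5 = 51.315
  [2.5→6.5]: (29.19+13.27)/2 × 4 = 84.92
  [6.5→6.75]: (13.27+12.64)/2 × 0.25 = 3.23875
  [6.75→9.75]: (12.64+7.00)/2 × 3 = 29.46
  [9.75→10.75]: (7.00+5.75)/2 × 1 = 6.375
  Sum = 218.80875 µg/mL·h
Extrapolated tail: C_last / k_e = 5.75 / 0.197 = 29.188
AUC_0→∞ = 218.80875 + 29.188 = 247.99675 µg/mL·h

AUC = 248 µg/mL·h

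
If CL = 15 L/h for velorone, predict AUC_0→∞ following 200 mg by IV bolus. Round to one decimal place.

AUC_0→∞ = Dose_iv / CL
        = 200 / 15 = 13.3333 mg/L·h

AUC = 13.3 mg/L·h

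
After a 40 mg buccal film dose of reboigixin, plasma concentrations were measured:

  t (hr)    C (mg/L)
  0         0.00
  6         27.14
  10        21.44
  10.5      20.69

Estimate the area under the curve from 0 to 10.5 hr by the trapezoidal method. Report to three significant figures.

AUC = 189 mg/L·hr

Trapezoidal AUC_0→10.5:
  [0→6]: (0.00+27.14)/2 × 6 = 81.42
  [6→10]: (27.14+21.44)/2 × 4 = 97.16
  [10→10.5]: (21.44+20.69)/2 × 0.5 = 10.5325
  Sum = 189.1125 mg/L·hr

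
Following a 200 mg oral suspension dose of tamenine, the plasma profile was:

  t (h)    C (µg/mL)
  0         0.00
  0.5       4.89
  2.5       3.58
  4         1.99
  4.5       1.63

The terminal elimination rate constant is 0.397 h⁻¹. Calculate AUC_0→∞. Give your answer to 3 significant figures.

AUC = 18.9 µg/mL·h

Trapezoidal AUC_0→4.5:
  [0→0.5]: (0.00+4.89)/2 × 0.5 = 1.2225
  [0.5→2.5]: (4.89+3.58)/2 × 2 = 8.47
  [2.5→4]: (3.58+1.99)/2 × 1.5 = 4.1775
  [4→4.5]: (1.99+1.63)/2 × 0.5 = 0.905
  Sum = 14.775 µg/mL·h
Extrapolated tail: C_last / k_e = 1.63 / 0.397 = 4.106
AUC_0→∞ = 14.775 + 4.106 = 18.881 µg/mL·h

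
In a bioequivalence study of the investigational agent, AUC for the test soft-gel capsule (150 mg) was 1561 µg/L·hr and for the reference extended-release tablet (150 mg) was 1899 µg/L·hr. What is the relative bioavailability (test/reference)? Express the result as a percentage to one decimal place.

F_rel = (AUC_test/D_test) / (AUC_ref/D_ref)
      = (1561/150) / (1899/150)
      = 10.4067 / 12.66 = 0.8220 = 82.20%

F_rel = 82.2%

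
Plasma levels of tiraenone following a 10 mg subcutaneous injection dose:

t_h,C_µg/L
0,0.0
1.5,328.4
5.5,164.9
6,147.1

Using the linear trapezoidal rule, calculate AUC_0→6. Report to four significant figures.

AUC = 1311 µg/L·h

Trapezoidal AUC_0→6:
  [0→1.5]: (0.0+328.4)/2 × 1.5 = 246.3
  [1.5→5.5]: (328.4+164.9)/2 × 4 = 986.6
  [5.5→6]: (164.9+147.1)/2 × 0.5 = 78.0
  Sum = 1310.9 µg/L·h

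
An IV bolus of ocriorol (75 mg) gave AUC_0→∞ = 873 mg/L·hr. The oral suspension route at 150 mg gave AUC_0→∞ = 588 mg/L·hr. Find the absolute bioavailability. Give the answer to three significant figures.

F = 0.337

F = (AUC_ev / D_ev) / (AUC_iv / D_iv)
  = (588/150) / (873/75)
  = 3.92 / 11.64 = 0.3368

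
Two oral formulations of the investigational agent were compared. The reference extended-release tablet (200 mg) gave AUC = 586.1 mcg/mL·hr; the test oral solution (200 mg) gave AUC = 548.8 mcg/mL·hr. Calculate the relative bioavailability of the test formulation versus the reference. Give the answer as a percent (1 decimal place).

F_rel = 93.6%

F_rel = (AUC_test/D_test) / (AUC_ref/D_ref)
      = (548.8/200) / (586.1/200)
      = 2.744 / 2.9305 = 0.9364 = 93.64%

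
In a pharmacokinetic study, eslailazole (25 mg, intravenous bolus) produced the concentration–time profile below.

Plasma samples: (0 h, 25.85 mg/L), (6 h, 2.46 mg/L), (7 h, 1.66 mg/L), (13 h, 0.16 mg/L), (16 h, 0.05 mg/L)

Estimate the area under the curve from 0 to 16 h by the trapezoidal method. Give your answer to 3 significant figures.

Trapezoidal AUC_0→16:
  [0→6]: (25.85+2.46)/2 × 6 = 84.93
  [6→7]: (2.46+1.66)/2 × 1 = 2.06
  [7→13]: (1.66+0.16)/2 × 6 = 5.46
  [13→16]: (0.16+0.05)/2 × 3 = 0.315
  Sum = 92.765 mg/L·h

AUC = 92.8 mg/L·h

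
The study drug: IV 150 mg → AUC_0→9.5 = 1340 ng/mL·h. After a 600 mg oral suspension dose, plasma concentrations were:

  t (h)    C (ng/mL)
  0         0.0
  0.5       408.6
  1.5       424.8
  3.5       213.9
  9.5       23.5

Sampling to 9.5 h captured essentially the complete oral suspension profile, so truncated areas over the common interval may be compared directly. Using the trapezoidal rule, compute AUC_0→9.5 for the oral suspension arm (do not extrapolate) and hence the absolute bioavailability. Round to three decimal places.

Trapezoidal AUC_0→9.5 (oral suspension):
  [0→0.5]: (0.0+408.6)/2 × 0.5 = 102.15
  [0.5→1.5]: (408.6+424.8)/2 × 1 = 416.7
  [1.5→3.5]: (424.8+213.9)/2 × 2 = 638.7
  [3.5→9.5]: (213.9+23.5)/2 × 6 = 712.2
  Sum = 1869.75 ng/mL·h
F = (AUC_ev/D_ev)/(AUC_iv/D_iv) = (1869.75/600)/(1340/150) = 3.11625/8.93333 = 0.3488

F = 0.349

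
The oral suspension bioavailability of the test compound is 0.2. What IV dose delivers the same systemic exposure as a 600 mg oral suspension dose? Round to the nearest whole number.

D_iv = 120 mg

Systemic exposure from an extravascular dose = F × D_ev, so the equivalent IV dose is F × D_ev.
D_iv = F × D_ev = 0.2 × 600 = 120 mg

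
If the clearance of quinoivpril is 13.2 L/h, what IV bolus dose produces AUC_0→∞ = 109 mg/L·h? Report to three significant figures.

Dose_iv = CL × AUC_0→∞
     = 13.2 × 109 = 1438.8 mg

Dose = 1440 mg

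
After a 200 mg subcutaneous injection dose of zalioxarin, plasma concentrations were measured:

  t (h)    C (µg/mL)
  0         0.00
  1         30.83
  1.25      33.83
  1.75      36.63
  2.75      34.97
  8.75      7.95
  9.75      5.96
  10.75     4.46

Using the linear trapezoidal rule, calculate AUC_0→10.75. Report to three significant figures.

Trapezoidal AUC_0→10.75:
  [0→1]: (0.00+30.83)/2 × 1 = 15.415
  [1→1.25]: (30.83+33.83)/2 × 0.25 = 8.0825
  [1.25→1.75]: (33.83+36.63)/2 × 0.5 = 17.615
  [1.75→2.75]: (36.63+34.97)/2 × 1 = 35.8
  [2.75→8.75]: (34.97+7.95)/2 × 6 = 128.76
  [8.75→9.75]: (7.95+5.96)/2 × 1 = 6.955
  [9.75→10.75]: (5.96+4.46)/2 × 1 = 5.21
  Sum = 217.8375 µg/mL·h

AUC = 218 µg/mL·h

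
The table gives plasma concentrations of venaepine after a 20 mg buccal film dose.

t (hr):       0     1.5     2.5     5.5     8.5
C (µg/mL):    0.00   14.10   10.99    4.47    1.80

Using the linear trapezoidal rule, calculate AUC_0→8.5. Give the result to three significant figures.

AUC = 55.7 µg/mL·hr

Trapezoidal AUC_0→8.5:
  [0→1.5]: (0.00+14.10)/2 × 1.5 = 10.575
  [1.5→2.5]: (14.10+10.99)/2 × 1 = 12.545
  [2.5→5.5]: (10.99+4.47)/2 × 3 = 23.19
  [5.5→8.5]: (4.47+1.80)/2 × 3 = 9.405
  Sum = 55.715 µg/mL·hr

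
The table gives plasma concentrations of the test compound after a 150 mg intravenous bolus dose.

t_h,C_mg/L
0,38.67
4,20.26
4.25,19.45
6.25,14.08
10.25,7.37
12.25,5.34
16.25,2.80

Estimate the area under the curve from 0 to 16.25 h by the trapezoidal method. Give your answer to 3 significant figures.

Trapezoidal AUC_0→16.25:
  [0→4]: (38.67+20.26)/2 × 4 = 117.86
  [4→4.25]: (20.26+19.45)/2 × 0.25 = 4.96375
  [4.25→6.25]: (19.45+14.08)/2 × 2 = 33.53
  [6.25→10.25]: (14.08+7.37)/2 × 4 = 42.9
  [10.25→12.25]: (7.37+5.34)/2 × 2 = 12.71
  [12.25→16.25]: (5.34+2.80)/2 × 4 = 16.28
  Sum = 228.24375 mg/L·h

AUC = 228 mg/L·h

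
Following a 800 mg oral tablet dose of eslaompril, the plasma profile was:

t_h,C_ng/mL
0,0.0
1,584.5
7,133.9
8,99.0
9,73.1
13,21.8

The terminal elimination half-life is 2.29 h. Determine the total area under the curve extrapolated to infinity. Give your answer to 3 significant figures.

AUC = 2910 ng/mL·h

Trapezoidal AUC_0→13:
  [0→1]: (0.0+584.5)/2 × 1 = 292.25
  [1→7]: (584.5+133.9)/2 × 6 = 2155.2
  [7→8]: (133.9+99.0)/2 × 1 = 116.45
  [8→9]: (99.0+73.1)/2 × 1 = 86.05
  [9→13]: (73.1+21.8)/2 × 4 = 189.8
  Sum = 2839.75 ng/mL·h
k_e = ln2 / t½ = 0.693147 / 2.29 = 0.3027 h^-1
Extrapolated tail: C_last / k_e = 21.8 / 0.3027 = 72.019
AUC_0→∞ = 2839.75 + 72.019 = 2911.769 ng/mL·h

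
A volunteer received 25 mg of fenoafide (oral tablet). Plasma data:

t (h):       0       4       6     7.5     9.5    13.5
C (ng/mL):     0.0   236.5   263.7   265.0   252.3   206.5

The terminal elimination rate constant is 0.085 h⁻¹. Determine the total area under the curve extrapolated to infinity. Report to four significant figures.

Trapezoidal AUC_0→13.5:
  [0→4]: (0.0+236.5)/2 × 4 = 473.0
  [4→6]: (236.5+263.7)/2 × 2 = 500.2
  [6→7.5]: (263.7+265.0)/2 × 1.5 = 396.525
  [7.5→9.5]: (265.0+252.3)/2 × 2 = 517.3
  [9.5→13.5]: (252.3+206.5)/2 × 4 = 917.6
  Sum = 2804.625 ng/mL·h
Extrapolated tail: C_last / k_e = 206.5 / 0.085 = 2429.412
AUC_0→∞ = 2804.625 + 2429.412 = 5234.037 ng/mL·h

AUC = 5234 ng/mL·h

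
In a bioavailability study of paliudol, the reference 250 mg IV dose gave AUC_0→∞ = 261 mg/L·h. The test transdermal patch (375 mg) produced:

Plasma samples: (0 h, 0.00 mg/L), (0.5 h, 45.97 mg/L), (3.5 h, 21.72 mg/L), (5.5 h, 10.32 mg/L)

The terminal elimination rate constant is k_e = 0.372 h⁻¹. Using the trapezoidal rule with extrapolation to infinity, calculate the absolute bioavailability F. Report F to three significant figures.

Trapezoidal AUC_0→5.5 (transdermal patch):
  [0→0.5]: (0.00+45.97)/2 × 0.5 = 11.4925
  [0.5→3.5]: (45.97+21.72)/2 × 3 = 101.535
  [3.5→5.5]: (21.72+10.32)/2 × 2 = 32.04
  Sum = 145.0675 mg/L·h
Tail: C_last/k_e = 10.32/0.372 = 27.742
AUC_0→∞ (transdermal patch) = 145.0675 + 27.742 = 172.8095 mg/L·h
F = (AUC_ev/D_ev)/(AUC_iv/D_iv) = (172.8095/375)/(261/250) = 0.460825/1.044 = 0.4414

F = 0.441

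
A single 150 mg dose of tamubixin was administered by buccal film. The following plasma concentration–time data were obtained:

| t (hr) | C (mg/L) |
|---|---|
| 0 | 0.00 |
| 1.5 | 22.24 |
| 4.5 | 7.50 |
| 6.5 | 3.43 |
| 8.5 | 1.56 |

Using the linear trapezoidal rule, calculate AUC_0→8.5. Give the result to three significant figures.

AUC = 77.2 mg/L·hr

Trapezoidal AUC_0→8.5:
  [0→1.5]: (0.00+22.24)/2 × 1.5 = 16.68
  [1.5→4.5]: (22.24+7.50)/2 × 3 = 44.61
  [4.5→6.5]: (7.50+3.43)/2 × 2 = 10.93
  [6.5→8.5]: (3.43+1.56)/2 × 2 = 4.99
  Sum = 77.21 mg/L·hr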